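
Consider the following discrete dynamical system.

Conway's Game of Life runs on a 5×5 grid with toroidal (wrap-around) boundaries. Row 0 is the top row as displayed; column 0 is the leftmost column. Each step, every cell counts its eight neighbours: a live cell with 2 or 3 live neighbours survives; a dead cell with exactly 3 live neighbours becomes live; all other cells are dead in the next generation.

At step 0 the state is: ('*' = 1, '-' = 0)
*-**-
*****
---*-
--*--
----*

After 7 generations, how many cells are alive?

[0] *-**-
*****
---*-
--*--
----*
[1] -----
*----
*----
---*-
-**-*
[2] **---
-----
----*
*****
--**-
[3] -**--
*----
-**-*
**---
-----
[4] -*---
*--*-
--*-*
***--
*-*--
[5] ***-*
*****
--*-*
*-*-*
*-*--
[6] -----
-----
-----
*-*-*
--*--
[7] -----
-----
-----
-*-*-
-*-*-

4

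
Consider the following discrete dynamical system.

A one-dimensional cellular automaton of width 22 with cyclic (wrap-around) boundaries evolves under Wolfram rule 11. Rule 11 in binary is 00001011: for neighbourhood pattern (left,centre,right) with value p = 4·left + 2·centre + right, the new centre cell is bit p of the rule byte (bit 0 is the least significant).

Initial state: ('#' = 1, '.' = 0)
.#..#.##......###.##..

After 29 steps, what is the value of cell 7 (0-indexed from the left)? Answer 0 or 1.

1

t=0: .#..#.##......###.##..
t=1: #..#..#..######...#..#
t=2: ..#..#..##......##..##
t=3: .#..#..##..######..##.
t=4: #..#..##..##......##..
t=5: ..#..##..##..######..#
t=6: .#..##..##..##......#.
t=7: #..##..##..##..#####..
t=8: ..##..##..##..##.....#
t=9: .##..##..##..##..####.
t=10: ##..##..##..##..##....
t=11: #..##..##..##..##..###
t=12: ..##..##..##..##..##..
t=13: ###..##..##..##..##..#
t=14: ....##..##..##..##..##
t=15: .####..##..##..##..##.
t=16: ##....##..##..##..##..
t=17: #..####..##..##..##..#
t=18: ..##....##..##..##..##
t=19: .##..####..##..##..##.
t=20: ##..##....##..##..##..
t=21: #..##..####..##..##..#
t=22: ..##..##....##..##..##
t=23: .##..##..####..##..##.
t=24: ##..##..##....##..##..
t=25: #..##..##..####..##..#
t=26: ..##..##..##....##..##
t=27: .##..##..##..####..##.
t=28: ##..##..##..##....##..
t=29: #..##..##..##..####..#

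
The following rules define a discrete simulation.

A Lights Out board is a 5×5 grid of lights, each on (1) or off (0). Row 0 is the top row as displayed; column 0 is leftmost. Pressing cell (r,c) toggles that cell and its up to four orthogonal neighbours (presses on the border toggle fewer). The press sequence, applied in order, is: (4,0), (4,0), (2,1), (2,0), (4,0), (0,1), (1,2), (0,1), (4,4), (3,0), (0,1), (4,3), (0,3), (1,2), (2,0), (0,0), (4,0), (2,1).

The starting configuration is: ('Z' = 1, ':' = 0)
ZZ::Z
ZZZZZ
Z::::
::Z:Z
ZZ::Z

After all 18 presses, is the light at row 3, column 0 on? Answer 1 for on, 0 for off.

1

step 0: ZZ::Z
ZZZZZ
Z::::
::Z:Z
ZZ::Z
step 1: ZZ::Z
ZZZZZ
Z::::
Z:Z:Z
::::Z
step 2: ZZ::Z
ZZZZZ
Z::::
::Z:Z
ZZ::Z
step 3: ZZ::Z
Z:ZZZ
:ZZ::
:ZZ:Z
ZZ::Z
step 4: ZZ::Z
::ZZZ
Z:Z::
ZZZ:Z
ZZ::Z
step 5: ZZ::Z
::ZZZ
Z:Z::
:ZZ:Z
::::Z
step 6: ::Z:Z
:ZZZZ
Z:Z::
:ZZ:Z
::::Z
step 7: ::::Z
::::Z
Z::::
:ZZ:Z
::::Z
step 8: ZZZ:Z
:Z::Z
Z::::
:ZZ:Z
::::Z
step 9: ZZZ:Z
:Z::Z
Z::::
:ZZ::
:::Z:
step 10: ZZZ:Z
:Z::Z
:::::
Z:Z::
Z::Z:
step 11: ::::Z
::::Z
:::::
Z:Z::
Z::Z:
step 12: ::::Z
::::Z
:::::
Z:ZZ:
Z:Z:Z
step 13: ::ZZ:
:::ZZ
:::::
Z:ZZ:
Z:Z:Z
step 14: :::Z:
:ZZ:Z
::Z::
Z:ZZ:
Z:Z:Z
step 15: :::Z:
ZZZ:Z
ZZZ::
::ZZ:
Z:Z:Z
step 16: ZZ:Z:
:ZZ:Z
ZZZ::
::ZZ:
Z:Z:Z
step 17: ZZ:Z:
:ZZ:Z
ZZZ::
Z:ZZ:
:ZZ:Z
step 18: ZZ:Z:
::Z:Z
:::::
ZZZZ:
:ZZ:Z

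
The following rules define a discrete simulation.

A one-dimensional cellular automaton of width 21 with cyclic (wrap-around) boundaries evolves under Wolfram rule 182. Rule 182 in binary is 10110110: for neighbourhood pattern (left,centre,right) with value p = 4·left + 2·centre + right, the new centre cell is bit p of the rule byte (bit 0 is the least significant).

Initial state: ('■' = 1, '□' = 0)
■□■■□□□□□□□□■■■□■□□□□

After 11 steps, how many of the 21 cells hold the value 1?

t=0: ■□■■□□□□□□□□■■■□■□□□□
t=1: ■■□□■□□□□□□■□■□■■■□□■
t=2: ■□■■■■□□□□■■■■■□■□■■□
t=3: ■■□■■□■□□■□■■■□■■■□□■
t=4: ■□■□□■■■■■■□■□■□■□■■□
t=5: ■■■■■□■■■■□■■■■■■■□□■
t=6: ■■■■□■□■■□■□■■■■■□■■□
t=7: □■■□■■■□□■■■□■■■□■□□■
t=8: ■□□■□■□■■□■□■□■□■■■■■
t=9: □■■■■■■□□■■■■■■■□■■■■
t=10: ■□■■■■□■■□■■■■■□■□■■□
t=11: ■■□■■□■□□■□■■■□■■■□□■

13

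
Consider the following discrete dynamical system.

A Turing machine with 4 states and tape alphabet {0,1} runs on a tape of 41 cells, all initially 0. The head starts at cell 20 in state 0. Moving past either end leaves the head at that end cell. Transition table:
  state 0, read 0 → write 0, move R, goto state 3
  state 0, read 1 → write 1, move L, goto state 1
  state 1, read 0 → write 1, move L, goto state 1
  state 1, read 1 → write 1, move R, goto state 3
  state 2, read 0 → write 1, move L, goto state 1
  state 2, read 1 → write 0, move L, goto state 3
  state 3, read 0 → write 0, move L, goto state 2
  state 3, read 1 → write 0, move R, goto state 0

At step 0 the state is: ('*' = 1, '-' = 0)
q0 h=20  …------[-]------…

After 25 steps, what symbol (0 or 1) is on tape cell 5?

step 0: q0 h=20  …------[-]------…
step 1: q3 h=21  …------[-]------…
step 2: q2 h=20  …------[-]------…
step 3: q1 h=19  …------[-]*-----…
step 4: q1 h=18  …------[-]**----…
step 5: q1 h=17  …------[-]***---…
step 6: q1 h=16  …------[-]****--…
step 7: q1 h=15  …------[-]*****-…
step 8: q1 h=14  …------[-]******…
step 9: q1 h=13  …------[-]******…
step 10: q1 h=12  …------[-]******…
step 11: q1 h=11  …------[-]******…
step 12: q1 h=10  …------[-]******…
step 13: q1 h= 9  …------[-]******…
step 14: q1 h= 8  …------[-]******…
step 15: q1 h= 7  …------[-]******…
step 16: q1 h= 6  |------[-]******…
step 17: q1 h= 5  |-----[-]******…
step 18: q1 h= 4  |----[-]******…
step 19: q1 h= 3  |---[-]******…
step 20: q1 h= 2  |--[-]******…
step 21: q1 h= 1  |-[-]******…
step 22: q1 h= 0  |[-]******…
step 23: q1 h= 0  |[*]******…
step 24: q3 h= 1  |*[*]******…
step 25: q0 h= 2  |*-[*]******…

1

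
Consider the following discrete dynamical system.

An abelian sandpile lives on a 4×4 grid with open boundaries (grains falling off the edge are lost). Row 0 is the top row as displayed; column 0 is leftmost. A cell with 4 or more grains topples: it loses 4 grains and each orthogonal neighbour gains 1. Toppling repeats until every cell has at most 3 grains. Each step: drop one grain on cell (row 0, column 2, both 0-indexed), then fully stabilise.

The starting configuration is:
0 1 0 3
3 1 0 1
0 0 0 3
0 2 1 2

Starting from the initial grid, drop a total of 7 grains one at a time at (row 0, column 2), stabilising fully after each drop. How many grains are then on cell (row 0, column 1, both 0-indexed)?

gen 0: 0 1 0 3
3 1 0 1
0 0 0 3
0 2 1 2
gen 1: 0 1 1 3
3 1 0 1
0 0 0 3
0 2 1 2
gen 2: 0 1 2 3
3 1 0 1
0 0 0 3
0 2 1 2
gen 3: 0 1 3 3
3 1 0 1
0 0 0 3
0 2 1 2
gen 4: 0 2 1 0
3 1 1 2
0 0 0 3
0 2 1 2
gen 5: 0 2 2 0
3 1 1 2
0 0 0 3
0 2 1 2
gen 6: 0 2 3 0
3 1 1 2
0 0 0 3
0 2 1 2
gen 7: 0 3 0 1
3 1 2 2
0 0 0 3
0 2 1 2

3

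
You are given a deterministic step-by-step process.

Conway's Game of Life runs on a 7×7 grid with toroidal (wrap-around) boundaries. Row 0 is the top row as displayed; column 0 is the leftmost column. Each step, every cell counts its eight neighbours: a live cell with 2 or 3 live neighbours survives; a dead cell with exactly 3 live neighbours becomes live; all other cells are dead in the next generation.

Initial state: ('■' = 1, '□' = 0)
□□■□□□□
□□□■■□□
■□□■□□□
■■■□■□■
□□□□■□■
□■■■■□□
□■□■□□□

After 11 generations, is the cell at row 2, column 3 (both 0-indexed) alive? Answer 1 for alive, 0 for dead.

0) □□■□□□□
□□□■■□□
■□□■□□□
■■■□■□■
□□□□■□■
□■■■■□□
□■□■□□□
1) □□■□■□□
□□■■■□□
■□□□□■■
□■■□■□■
□□□□■□■
■■□□■■□
□■□□■□□
2) □■■□■■□
□■■□■□■
■□□□□□■
□■□■■□□
□□■□■□■
■■□■■□■
■■■□■□□
3) □□□□■□■
□□■□■□■
□□□□■□■
□■■■■□■
□□□□□□■
□□□□■□■
□□□□□□□
4) □□□■□□□
■□□□■□■
□■□□■□■
□□■■■□■
□□■□■□■
□□□□□■□
□□□□□□□
5) □□□□□□□
■□□■■□■
□■■□■□■
□■■□■□■
□□■□■□■
□□□□□■□
□□□□□□□
6) □□□□□□□
■■■■■□■
□□□□■□■
□□□□■□■
■■■□■□■
□□□□□■□
□□□□□□□
7) ■■■■□□□
■■■■■□■
□■■□■□■
□■□□■□■
■■□■■□■
■■□□□■■
□□□□□□□
8) □□□□■□■
□□□□■□■
□□□□■□■
□□□□■□■
□□□■■□□
□■■□■■□
□□□□□□□
9) □□□□□□□
■□□■■□■
■□□■■□■
□□□□■□□
□□■□□□□
□□■□■■□
□□□■■□□
10) □□□□□■□
■□□■■□■
■□□□□□■
□□□□■■□
□□□□■■□
□□■□■■□
□□□■■■□
11) □□□□□□□
■□□□■□□
■□□■□□□
□□□□■□□
□□□□□□■
□□□□□□■
□□□■□□■

1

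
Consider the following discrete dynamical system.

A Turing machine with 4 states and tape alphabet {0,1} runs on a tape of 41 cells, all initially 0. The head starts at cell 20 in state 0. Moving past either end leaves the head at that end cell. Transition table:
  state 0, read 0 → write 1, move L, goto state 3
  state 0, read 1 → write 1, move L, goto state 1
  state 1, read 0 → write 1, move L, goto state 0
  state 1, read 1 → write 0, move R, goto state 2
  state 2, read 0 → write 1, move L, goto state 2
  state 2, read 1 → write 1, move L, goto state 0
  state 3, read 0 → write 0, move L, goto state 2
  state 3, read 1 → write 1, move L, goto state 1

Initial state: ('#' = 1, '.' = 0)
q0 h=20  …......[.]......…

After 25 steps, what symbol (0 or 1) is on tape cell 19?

[0] q0 h=20  …......[.]......…
[1] q3 h=19  …......[.]#.....…
[2] q2 h=18  …......[.].#....…
[3] q2 h=17  …......[.]#.#...…
[4] q2 h=16  …......[.]##.#..…
[5] q2 h=15  …......[.]###.#.…
[6] q2 h=14  …......[.]####.#…
[7] q2 h=13  …......[.]#####.…
[8] q2 h=12  …......[.]######…
[9] q2 h=11  …......[.]######…
[10] q2 h=10  …......[.]######…
[11] q2 h= 9  …......[.]######…
[12] q2 h= 8  …......[.]######…
[13] q2 h= 7  …......[.]######…
[14] q2 h= 6  |......[.]######…
[15] q2 h= 5  |.....[.]######…
[16] q2 h= 4  |....[.]######…
[17] q2 h= 3  |...[.]######…
[18] q2 h= 2  |..[.]######…
[19] q2 h= 1  |.[.]######…
[20] q2 h= 0  |[.]######…
[21] q2 h= 0  |[#]######…
[22] q0 h= 0  |[#]######…
[23] q1 h= 0  |[#]######…
[24] q2 h= 1  |.[#]######…
[25] q0 h= 0  |[.]######…

0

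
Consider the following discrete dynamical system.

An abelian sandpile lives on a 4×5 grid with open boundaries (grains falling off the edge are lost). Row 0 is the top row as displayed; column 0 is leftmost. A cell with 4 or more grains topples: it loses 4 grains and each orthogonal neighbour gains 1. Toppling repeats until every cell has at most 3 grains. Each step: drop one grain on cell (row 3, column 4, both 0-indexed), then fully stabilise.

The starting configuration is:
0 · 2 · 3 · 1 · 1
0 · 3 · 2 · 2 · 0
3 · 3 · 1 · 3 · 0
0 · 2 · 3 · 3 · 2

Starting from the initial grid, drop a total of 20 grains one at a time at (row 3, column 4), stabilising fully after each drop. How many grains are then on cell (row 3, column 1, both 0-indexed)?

3

[0] 0 · 2 · 3 · 1 · 1
0 · 3 · 2 · 2 · 0
3 · 3 · 1 · 3 · 0
0 · 2 · 3 · 3 · 2
[1] 0 · 2 · 3 · 1 · 1
0 · 3 · 2 · 2 · 0
3 · 3 · 1 · 3 · 0
0 · 2 · 3 · 3 · 3
[2] 0 · 2 · 3 · 1 · 1
0 · 3 · 2 · 3 · 0
3 · 3 · 3 · 0 · 2
0 · 3 · 0 · 2 · 1
[3] 0 · 2 · 3 · 1 · 1
0 · 3 · 2 · 3 · 0
3 · 3 · 3 · 0 · 2
0 · 3 · 0 · 2 · 2
[4] 0 · 2 · 3 · 1 · 1
0 · 3 · 2 · 3 · 0
3 · 3 · 3 · 0 · 2
0 · 3 · 0 · 2 · 3
[5] 0 · 2 · 3 · 1 · 1
0 · 3 · 2 · 3 · 0
3 · 3 · 3 · 0 · 3
0 · 3 · 0 · 3 · 0
[6] 0 · 2 · 3 · 1 · 1
0 · 3 · 2 · 3 · 0
3 · 3 · 3 · 0 · 3
0 · 3 · 0 · 3 · 1
[7] 0 · 2 · 3 · 1 · 1
0 · 3 · 2 · 3 · 0
3 · 3 · 3 · 0 · 3
0 · 3 · 0 · 3 · 2
[8] 0 · 2 · 3 · 1 · 1
0 · 3 · 2 · 3 · 0
3 · 3 · 3 · 0 · 3
0 · 3 · 0 · 3 · 3
[9] 0 · 2 · 3 · 1 · 1
0 · 3 · 2 · 3 · 1
3 · 3 · 3 · 2 · 0
0 · 3 · 1 · 0 · 2
[10] 0 · 2 · 3 · 1 · 1
0 · 3 · 2 · 3 · 1
3 · 3 · 3 · 2 · 0
0 · 3 · 1 · 0 · 3
[11] 0 · 2 · 3 · 1 · 1
0 · 3 · 2 · 3 · 1
3 · 3 · 3 · 2 · 1
0 · 3 · 1 · 1 · 0
[12] 0 · 2 · 3 · 1 · 1
0 · 3 · 2 · 3 · 1
3 · 3 · 3 · 2 · 1
0 · 3 · 1 · 1 · 1
[13] 0 · 2 · 3 · 1 · 1
0 · 3 · 2 · 3 · 1
3 · 3 · 3 · 2 · 1
0 · 3 · 1 · 1 · 2
[14] 0 · 2 · 3 · 1 · 1
0 · 3 · 2 · 3 · 1
3 · 3 · 3 · 2 · 1
0 · 3 · 1 · 1 · 3
[15] 0 · 2 · 3 · 1 · 1
0 · 3 · 2 · 3 · 1
3 · 3 · 3 · 2 · 2
0 · 3 · 1 · 2 · 0
[16] 0 · 2 · 3 · 1 · 1
0 · 3 · 2 · 3 · 1
3 · 3 · 3 · 2 · 2
0 · 3 · 1 · 2 · 1
[17] 0 · 2 · 3 · 1 · 1
0 · 3 · 2 · 3 · 1
3 · 3 · 3 · 2 · 2
0 · 3 · 1 · 2 · 2
[18] 0 · 2 · 3 · 1 · 1
0 · 3 · 2 · 3 · 1
3 · 3 · 3 · 2 · 2
0 · 3 · 1 · 2 · 3
[19] 0 · 2 · 3 · 1 · 1
0 · 3 · 2 · 3 · 1
3 · 3 · 3 · 2 · 3
0 · 3 · 1 · 3 · 0
[20] 0 · 2 · 3 · 1 · 1
0 · 3 · 2 · 3 · 1
3 · 3 · 3 · 2 · 3
0 · 3 · 1 · 3 · 1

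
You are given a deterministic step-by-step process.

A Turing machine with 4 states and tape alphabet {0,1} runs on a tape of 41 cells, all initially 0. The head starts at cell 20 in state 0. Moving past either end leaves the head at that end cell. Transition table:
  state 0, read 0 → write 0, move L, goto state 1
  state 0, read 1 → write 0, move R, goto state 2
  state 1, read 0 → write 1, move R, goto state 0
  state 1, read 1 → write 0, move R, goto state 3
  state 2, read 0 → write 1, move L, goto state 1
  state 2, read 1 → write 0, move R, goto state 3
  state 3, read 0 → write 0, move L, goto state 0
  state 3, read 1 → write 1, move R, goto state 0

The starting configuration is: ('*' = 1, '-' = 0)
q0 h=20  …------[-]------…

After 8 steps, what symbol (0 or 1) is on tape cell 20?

0

step 0: q0 h=20  …------[-]------…
step 1: q1 h=19  …------[-]------…
step 2: q0 h=20  …-----*[-]------…
step 3: q1 h=19  …------[*]------…
step 4: q3 h=20  …------[-]------…
step 5: q0 h=19  …------[-]------…
step 6: q1 h=18  …------[-]------…
step 7: q0 h=19  …-----*[-]------…
step 8: q1 h=18  …------[*]------…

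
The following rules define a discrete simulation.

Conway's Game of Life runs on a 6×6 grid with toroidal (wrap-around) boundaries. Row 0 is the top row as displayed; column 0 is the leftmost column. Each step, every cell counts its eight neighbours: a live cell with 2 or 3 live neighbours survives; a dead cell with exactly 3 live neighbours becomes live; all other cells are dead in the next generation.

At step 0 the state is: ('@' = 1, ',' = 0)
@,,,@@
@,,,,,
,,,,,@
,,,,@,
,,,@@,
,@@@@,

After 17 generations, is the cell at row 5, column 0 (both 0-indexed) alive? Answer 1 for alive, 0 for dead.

0

t=0: @,,,@@
@,,,,,
,,,,,@
,,,,@,
,,,@@,
,@@@@,
t=1: @,@,@,
@,,,@,
,,,,,@
,,,@@@
,,,,,@
@@@,,,
t=2: @,@,,,
@@,@@,
@,,@,,
@,,,,@
,@@@,@
@,@@,,
t=3: @,,,@,
@,,@@,
,,@@,,
,,,@,@
,,,@,@
@,,,@@
t=4: @@,,,,
,@@,@,
,,@,,@
,,,@,,
,,,@,,
@,,@,,
t=5: @,,@,@
,,@@,@
,@@,@,
,,@@@,
,,@@@,
@@@,,,
t=6: ,,,@,@
,,,,,@
,@,,,@
,,,,,@
,,,,@@
@,,,,,
t=7: @,,,@@
,,,,,@
,,,,@@
,,,,,@
@,,,@@
@,,,,,
t=8: @,,,@,
,,,,,,
@,,,@@
,,,,,,
@,,,@,
,@,,,,
t=9: ,,,,,,
@,,,@,
,,,,,@
@,,,@,
,,,,,,
@@,,,,
t=10: @@,,,@
,,,,,@
@,,,@,
,,,,,@
@@,,,@
,,,,,,
t=11: @,,,,@
,@,,@,
@,,,@,
,@,,@,
@,,,,@
,,,,,,
t=12: @,,,,@
,@,,@,
@@,@@,
,@,,@,
@,,,,@
,,,,,,
t=13: @,,,,@
,@@@@,
@@,@@,
,@@@@,
@,,,,@
,,,,,,
t=14: @@@@@@
,,,,,,
@,,,,,
,,,,,,
@@@@@@
,,,,,,
t=15: @@@@@@
,,@@@,
,,,,,,
,,@@@,
@@@@@@
,,,,,,
t=16: @@,,,@
@,,,,,
,,,,,,
@,,,,,
@@,,,@
,,,,,,
t=17: @@,,,@
@@,,,@
,,,,,,
@@,,,@
@@,,,@
,,,,,,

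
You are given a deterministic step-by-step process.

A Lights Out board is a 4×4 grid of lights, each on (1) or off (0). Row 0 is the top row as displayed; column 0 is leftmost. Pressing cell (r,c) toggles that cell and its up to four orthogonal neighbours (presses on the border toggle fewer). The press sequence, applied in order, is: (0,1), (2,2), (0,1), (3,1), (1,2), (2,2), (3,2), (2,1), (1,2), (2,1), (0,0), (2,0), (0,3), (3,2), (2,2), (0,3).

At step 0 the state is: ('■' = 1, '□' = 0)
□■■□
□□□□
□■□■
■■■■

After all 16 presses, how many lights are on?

t=0: □■■□
□□□□
□■□■
■■■■
t=1: ■□□□
□■□□
□■□■
■■■■
t=2: ■□□□
□■■□
□□■□
■■□■
t=3: □■■□
□□■□
□□■□
■■□■
t=4: □■■□
□□■□
□■■□
□□■■
t=5: □■□□
□■□■
□■□□
□□■■
t=6: □■□□
□■■■
□□■■
□□□■
t=7: □■□□
□■■■
□□□■
□■■□
t=8: □■□□
□□■■
■■■■
□□■□
t=9: □■■□
□■□□
■■□■
□□■□
t=10: □■■□
□□□□
□□■■
□■■□
t=11: ■□■□
■□□□
□□■■
□■■□
t=12: ■□■□
□□□□
■■■■
■■■□
t=13: ■□□■
□□□■
■■■■
■■■□
t=14: ■□□■
□□□■
■■□■
■□□■
t=15: ■□□■
□□■■
■□■□
■□■■
t=16: ■□■□
□□■□
■□■□
■□■■

8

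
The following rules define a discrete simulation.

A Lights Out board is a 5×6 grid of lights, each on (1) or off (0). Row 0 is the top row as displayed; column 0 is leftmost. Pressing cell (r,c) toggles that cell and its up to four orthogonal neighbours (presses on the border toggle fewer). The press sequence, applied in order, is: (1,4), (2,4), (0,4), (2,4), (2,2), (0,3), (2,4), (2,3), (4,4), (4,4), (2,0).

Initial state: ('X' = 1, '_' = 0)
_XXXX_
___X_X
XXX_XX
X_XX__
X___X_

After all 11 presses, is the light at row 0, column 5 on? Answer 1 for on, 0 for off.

0) _XXXX_
___X_X
XXX_XX
X_XX__
X___X_
1) _XXX__
____X_
XXX__X
X_XX__
X___X_
2) _XXX__
______
XXXXX_
X_XXX_
X___X_
3) _XX_XX
____X_
XXXXX_
X_XXX_
X___X_
4) _XX_XX
______
XXX__X
X_XX__
X___X_
5) _XX_XX
__X___
X__X_X
X__X__
X___X_
6) _X_X_X
__XX__
X__X_X
X__X__
X___X_
7) _X_X_X
__XXX_
X___X_
X__XX_
X___X_
8) _X_X_X
__X_X_
X_XX__
X___X_
X___X_
9) _X_X_X
__X_X_
X_XX__
X_____
X__X_X
10) _X_X_X
__X_X_
X_XX__
X___X_
X___X_
11) _X_X_X
X_X_X_
_XXX__
____X_
X___X_

1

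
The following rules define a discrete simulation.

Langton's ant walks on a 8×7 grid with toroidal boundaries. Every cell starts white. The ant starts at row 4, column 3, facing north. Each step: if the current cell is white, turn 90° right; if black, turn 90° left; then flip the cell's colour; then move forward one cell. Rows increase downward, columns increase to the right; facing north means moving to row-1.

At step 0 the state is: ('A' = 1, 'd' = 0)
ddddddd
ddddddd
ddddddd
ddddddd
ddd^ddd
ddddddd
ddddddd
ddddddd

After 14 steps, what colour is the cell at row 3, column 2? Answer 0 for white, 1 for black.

[0] ddddddd
ddddddd
ddddddd
ddddddd
ddd^ddd
ddddddd
ddddddd
ddddddd
[1] ddddddd
ddddddd
ddddddd
ddddddd
dddA>dd
ddddddd
ddddddd
ddddddd
[2] ddddddd
ddddddd
ddddddd
ddddddd
dddAAdd
ddddvdd
ddddddd
ddddddd
[3] ddddddd
ddddddd
ddddddd
ddddddd
dddAAdd
ddd<Add
ddddddd
ddddddd
[4] ddddddd
ddddddd
ddddddd
ddddddd
ddd^Add
dddAAdd
ddddddd
ddddddd
[5] ddddddd
ddddddd
ddddddd
ddddddd
dd<dAdd
dddAAdd
ddddddd
ddddddd
[6] ddddddd
ddddddd
ddddddd
dd^dddd
ddAdAdd
dddAAdd
ddddddd
ddddddd
[7] ddddddd
ddddddd
ddddddd
ddA>ddd
ddAdAdd
dddAAdd
ddddddd
ddddddd
[8] ddddddd
ddddddd
ddddddd
ddAAddd
ddAvAdd
dddAAdd
ddddddd
ddddddd
[9] ddddddd
ddddddd
ddddddd
ddAAddd
dd<AAdd
dddAAdd
ddddddd
ddddddd
[10] ddddddd
ddddddd
ddddddd
ddAAddd
dddAAdd
ddvAAdd
ddddddd
ddddddd
[11] ddddddd
ddddddd
ddddddd
ddAAddd
dddAAdd
d<AAAdd
ddddddd
ddddddd
[12] ddddddd
ddddddd
ddddddd
ddAAddd
d^dAAdd
dAAAAdd
ddddddd
ddddddd
[13] ddddddd
ddddddd
ddddddd
ddAAddd
dA>AAdd
dAAAAdd
ddddddd
ddddddd
[14] ddddddd
ddddddd
ddddddd
ddAAddd
dAAAAdd
dAvAAdd
ddddddd
ddddddd

1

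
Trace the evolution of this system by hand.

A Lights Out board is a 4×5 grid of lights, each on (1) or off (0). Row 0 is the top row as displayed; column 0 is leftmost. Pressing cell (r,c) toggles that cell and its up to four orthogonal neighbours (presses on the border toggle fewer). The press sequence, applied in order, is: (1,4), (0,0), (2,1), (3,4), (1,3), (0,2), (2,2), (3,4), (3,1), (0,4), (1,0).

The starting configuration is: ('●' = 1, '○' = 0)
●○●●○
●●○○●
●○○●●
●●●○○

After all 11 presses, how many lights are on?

9

0) ●○●●○
●●○○●
●○○●●
●●●○○
1) ●○●●●
●●○●○
●○○●○
●●●○○
2) ○●●●●
○●○●○
●○○●○
●●●○○
3) ○●●●●
○○○●○
○●●●○
●○●○○
4) ○●●●●
○○○●○
○●●●●
●○●●●
5) ○●●○●
○○●○●
○●●○●
●○●●●
6) ○○○●●
○○○○●
○●●○●
●○●●●
7) ○○○●●
○○●○●
○○○●●
●○○●●
8) ○○○●●
○○●○●
○○○●○
●○○○○
9) ○○○●●
○○●○●
○●○●○
○●●○○
10) ○○○○○
○○●○○
○●○●○
○●●○○
11) ●○○○○
●●●○○
●●○●○
○●●○○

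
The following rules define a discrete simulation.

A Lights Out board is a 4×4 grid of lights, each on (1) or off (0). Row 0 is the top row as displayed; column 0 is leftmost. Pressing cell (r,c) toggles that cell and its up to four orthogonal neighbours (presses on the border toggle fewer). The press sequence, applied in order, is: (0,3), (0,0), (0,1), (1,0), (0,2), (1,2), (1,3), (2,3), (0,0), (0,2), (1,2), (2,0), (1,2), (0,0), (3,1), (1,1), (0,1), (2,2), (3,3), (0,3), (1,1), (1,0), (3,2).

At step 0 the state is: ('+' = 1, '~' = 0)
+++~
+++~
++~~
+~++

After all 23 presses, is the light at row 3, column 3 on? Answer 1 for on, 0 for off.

0

step 0: +++~
+++~
++~~
+~++
step 1: ++~+
++++
++~~
+~++
step 2: ~~~+
~+++
++~~
+~++
step 3: ++++
~~++
++~~
+~++
step 4: ~+++
++++
~+~~
+~++
step 5: ~~~~
++~+
~+~~
+~++
step 6: ~~+~
+~+~
~++~
+~++
step 7: ~~++
+~~+
~+++
+~++
step 8: ~~++
+~~~
~+~~
+~+~
step 9: ++++
~~~~
~+~~
+~+~
step 10: +~~~
~~+~
~+~~
+~+~
step 11: +~+~
~+~+
~++~
+~+~
step 12: +~+~
++~+
+~+~
~~+~
step 13: +~~~
+~+~
+~~~
~~+~
step 14: ~+~~
~~+~
+~~~
~~+~
step 15: ~+~~
~~+~
++~~
++~~
step 16: ~~~~
++~~
+~~~
++~~
step 17: +++~
+~~~
+~~~
++~~
step 18: +++~
+~+~
++++
+++~
step 19: +++~
+~+~
+++~
++~+
step 20: ++~+
+~++
+++~
++~+
step 21: +~~+
~+~+
+~+~
++~+
step 22: ~~~+
+~~+
~~+~
++~+
step 23: ~~~+
+~~+
~~~~
+~+~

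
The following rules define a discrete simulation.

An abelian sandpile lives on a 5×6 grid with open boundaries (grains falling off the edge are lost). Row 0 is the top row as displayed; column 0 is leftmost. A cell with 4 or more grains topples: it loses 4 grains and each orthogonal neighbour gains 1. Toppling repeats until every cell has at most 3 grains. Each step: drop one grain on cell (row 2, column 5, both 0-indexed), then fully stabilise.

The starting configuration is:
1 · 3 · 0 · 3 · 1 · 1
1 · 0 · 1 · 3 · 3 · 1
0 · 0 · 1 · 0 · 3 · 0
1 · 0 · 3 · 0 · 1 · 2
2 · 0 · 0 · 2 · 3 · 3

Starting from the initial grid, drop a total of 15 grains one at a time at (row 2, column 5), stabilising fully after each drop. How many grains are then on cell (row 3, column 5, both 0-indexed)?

1

step 0: 1 · 3 · 0 · 3 · 1 · 1
1 · 0 · 1 · 3 · 3 · 1
0 · 0 · 1 · 0 · 3 · 0
1 · 0 · 3 · 0 · 1 · 2
2 · 0 · 0 · 2 · 3 · 3
step 1: 1 · 3 · 0 · 3 · 1 · 1
1 · 0 · 1 · 3 · 3 · 1
0 · 0 · 1 · 0 · 3 · 1
1 · 0 · 3 · 0 · 1 · 2
2 · 0 · 0 · 2 · 3 · 3
step 2: 1 · 3 · 0 · 3 · 1 · 1
1 · 0 · 1 · 3 · 3 · 1
0 · 0 · 1 · 0 · 3 · 2
1 · 0 · 3 · 0 · 1 · 2
2 · 0 · 0 · 2 · 3 · 3
step 3: 1 · 3 · 0 · 3 · 1 · 1
1 · 0 · 1 · 3 · 3 · 1
0 · 0 · 1 · 0 · 3 · 3
1 · 0 · 3 · 0 · 1 · 2
2 · 0 · 0 · 2 · 3 · 3
step 4: 1 · 3 · 1 · 0 · 3 · 1
1 · 0 · 2 · 1 · 1 · 3
0 · 0 · 1 · 2 · 1 · 1
1 · 0 · 3 · 0 · 2 · 3
2 · 0 · 0 · 2 · 3 · 3
step 5: 1 · 3 · 1 · 0 · 3 · 1
1 · 0 · 2 · 1 · 1 · 3
0 · 0 · 1 · 2 · 1 · 2
1 · 0 · 3 · 0 · 2 · 3
2 · 0 · 0 · 2 · 3 · 3
step 6: 1 · 3 · 1 · 0 · 3 · 1
1 · 0 · 2 · 1 · 1 · 3
0 · 0 · 1 · 2 · 1 · 3
1 · 0 · 3 · 0 · 2 · 3
2 · 0 · 0 · 2 · 3 · 3
step 7: 1 · 3 · 1 · 0 · 3 · 2
1 · 0 · 2 · 1 · 2 · 0
0 · 0 · 1 · 2 · 3 · 2
1 · 0 · 3 · 1 · 0 · 2
2 · 0 · 0 · 3 · 1 · 1
step 8: 1 · 3 · 1 · 0 · 3 · 2
1 · 0 · 2 · 1 · 2 · 0
0 · 0 · 1 · 2 · 3 · 3
1 · 0 · 3 · 1 · 0 · 2
2 · 0 · 0 · 3 · 1 · 1
step 9: 1 · 3 · 1 · 0 · 3 · 2
1 · 0 · 2 · 1 · 3 · 1
0 · 0 · 1 · 3 · 0 · 1
1 · 0 · 3 · 1 · 1 · 3
2 · 0 · 0 · 3 · 1 · 1
step 10: 1 · 3 · 1 · 0 · 3 · 2
1 · 0 · 2 · 1 · 3 · 1
0 · 0 · 1 · 3 · 0 · 2
1 · 0 · 3 · 1 · 1 · 3
2 · 0 · 0 · 3 · 1 · 1
step 11: 1 · 3 · 1 · 0 · 3 · 2
1 · 0 · 2 · 1 · 3 · 1
0 · 0 · 1 · 3 · 0 · 3
1 · 0 · 3 · 1 · 1 · 3
2 · 0 · 0 · 3 · 1 · 1
step 12: 1 · 3 · 1 · 0 · 3 · 2
1 · 0 · 2 · 1 · 3 · 2
0 · 0 · 1 · 3 · 1 · 1
1 · 0 · 3 · 1 · 2 · 0
2 · 0 · 0 · 3 · 1 · 2
step 13: 1 · 3 · 1 · 0 · 3 · 2
1 · 0 · 2 · 1 · 3 · 2
0 · 0 · 1 · 3 · 1 · 2
1 · 0 · 3 · 1 · 2 · 0
2 · 0 · 0 · 3 · 1 · 2
step 14: 1 · 3 · 1 · 0 · 3 · 2
1 · 0 · 2 · 1 · 3 · 2
0 · 0 · 1 · 3 · 1 · 3
1 · 0 · 3 · 1 · 2 · 0
2 · 0 · 0 · 3 · 1 · 2
step 15: 1 · 3 · 1 · 0 · 3 · 2
1 · 0 · 2 · 1 · 3 · 3
0 · 0 · 1 · 3 · 2 · 0
1 · 0 · 3 · 1 · 2 · 1
2 · 0 · 0 · 3 · 1 · 2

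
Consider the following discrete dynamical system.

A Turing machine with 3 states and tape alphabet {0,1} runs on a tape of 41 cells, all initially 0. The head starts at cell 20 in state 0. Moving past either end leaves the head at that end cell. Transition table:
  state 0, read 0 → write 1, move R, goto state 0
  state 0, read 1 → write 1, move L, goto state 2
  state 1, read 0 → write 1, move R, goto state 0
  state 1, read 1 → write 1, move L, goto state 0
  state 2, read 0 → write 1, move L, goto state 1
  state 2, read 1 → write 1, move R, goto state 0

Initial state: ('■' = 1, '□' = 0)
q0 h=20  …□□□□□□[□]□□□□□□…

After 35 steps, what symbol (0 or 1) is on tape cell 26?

gen 0: q0 h=20  …□□□□□□[□]□□□□□□…
gen 1: q0 h=21  …□□□□□■[□]□□□□□□…
gen 2: q0 h=22  …□□□□■■[□]□□□□□□…
gen 3: q0 h=23  …□□□■■■[□]□□□□□□…
gen 4: q0 h=24  …□□■■■■[□]□□□□□□…
gen 5: q0 h=25  …□■■■■■[□]□□□□□□…
gen 6: q0 h=26  …■■■■■■[□]□□□□□□…
gen 7: q0 h=27  …■■■■■■[□]□□□□□□…
gen 8: q0 h=28  …■■■■■■[□]□□□□□□…
gen 9: q0 h=29  …■■■■■■[□]□□□□□□…
gen 10: q0 h=30  …■■■■■■[□]□□□□□□…
gen 11: q0 h=31  …■■■■■■[□]□□□□□□…
gen 12: q0 h=32  …■■■■■■[□]□□□□□□…
gen 13: q0 h=33  …■■■■■■[□]□□□□□□…
gen 14: q0 h=34  …■■■■■■[□]□□□□□□|
gen 15: q0 h=35  …■■■■■■[□]□□□□□|
gen 16: q0 h=36  …■■■■■■[□]□□□□|
gen 17: q0 h=37  …■■■■■■[□]□□□|
gen 18: q0 h=38  …■■■■■■[□]□□|
gen 19: q0 h=39  …■■■■■■[□]□|
gen 20: q0 h=40  …■■■■■■[□]|
gen 21: q0 h=40  …■■■■■■[■]|
gen 22: q2 h=39  …■■■■■■[■]■|
gen 23: q0 h=40  …■■■■■■[■]|
gen 24: q2 h=39  …■■■■■■[■]■|
gen 25: q0 h=40  …■■■■■■[■]|
gen 26: q2 h=39  …■■■■■■[■]■|
gen 27: q0 h=40  …■■■■■■[■]|
gen 28: q2 h=39  …■■■■■■[■]■|
gen 29: q0 h=40  …■■■■■■[■]|
gen 30: q2 h=39  …■■■■■■[■]■|
gen 31: q0 h=40  …■■■■■■[■]|
gen 32: q2 h=39  …■■■■■■[■]■|
gen 33: q0 h=40  …■■■■■■[■]|
gen 34: q2 h=39  …■■■■■■[■]■|
gen 35: q0 h=40  …■■■■■■[■]|

1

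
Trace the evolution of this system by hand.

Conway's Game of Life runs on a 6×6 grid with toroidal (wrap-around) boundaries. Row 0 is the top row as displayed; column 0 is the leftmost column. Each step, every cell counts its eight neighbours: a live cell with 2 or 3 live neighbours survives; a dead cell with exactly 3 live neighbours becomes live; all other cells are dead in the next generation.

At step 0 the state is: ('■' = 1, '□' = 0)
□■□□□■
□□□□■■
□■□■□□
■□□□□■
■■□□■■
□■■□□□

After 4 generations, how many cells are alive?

0) □■□□□■
□□□□■■
□■□■□□
■□□□□■
■■□□■■
□■■□□□
1) □■■□■■
□□■□■■
□□□□□□
□□■□□□
□□■□■□
□□■□■□
2) ■■■□□□
■■■□■■
□□□■□□
□□□■□□
□■■□□□
□□■□■□
3) □□□□■□
□□□□■■
■■□■□■
□□□■□□
□■■□□□
■□□□□□
4) □□□□■□
□□□■□□
■□■■□■
□□□■■□
□■■□□□
□■□□□□

11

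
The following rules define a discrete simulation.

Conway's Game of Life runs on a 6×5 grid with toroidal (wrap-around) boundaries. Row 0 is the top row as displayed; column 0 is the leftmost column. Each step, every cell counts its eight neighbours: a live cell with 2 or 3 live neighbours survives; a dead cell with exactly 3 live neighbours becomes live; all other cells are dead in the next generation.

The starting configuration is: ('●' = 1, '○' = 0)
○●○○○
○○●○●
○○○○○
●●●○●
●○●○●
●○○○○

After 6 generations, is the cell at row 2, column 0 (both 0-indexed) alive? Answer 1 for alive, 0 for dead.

1

t=0: ○●○○○
○○●○●
○○○○○
●●●○●
●○●○●
●○○○○
t=1: ●●○○○
○○○○○
○○●○●
○○●○●
○○●○○
●○○○●
t=2: ●●○○●
●●○○○
○○○○○
○●●○○
●●○○●
●○○○●
t=3: ○○○○○
○●○○●
●○●○○
○●●○○
○○●●●
○○○●○
t=4: ○○○○○
●●○○○
●○●●○
●○○○●
○●○○●
○○●●●
t=5: ●●●●●
●●●○●
○○●●○
○○●○○
○●●○○
●○●●●
t=6: ○○○○○
○○○○○
●○○○●
○○○○○
●○○○●
○○○○○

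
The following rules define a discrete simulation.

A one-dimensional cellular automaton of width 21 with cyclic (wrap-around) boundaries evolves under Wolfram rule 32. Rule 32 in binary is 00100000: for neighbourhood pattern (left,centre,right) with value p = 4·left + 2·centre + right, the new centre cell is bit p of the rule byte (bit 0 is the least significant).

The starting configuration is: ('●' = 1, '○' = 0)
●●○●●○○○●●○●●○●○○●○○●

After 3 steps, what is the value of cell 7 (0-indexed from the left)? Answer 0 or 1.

0

step 0: ●●○●●○○○●●○●●○●○○●○○●
step 1: ○○●○○○○○○○●○○●○○○○○○○
step 2: ○○○○○○○○○○○○○○○○○○○○○
step 3: ○○○○○○○○○○○○○○○○○○○○○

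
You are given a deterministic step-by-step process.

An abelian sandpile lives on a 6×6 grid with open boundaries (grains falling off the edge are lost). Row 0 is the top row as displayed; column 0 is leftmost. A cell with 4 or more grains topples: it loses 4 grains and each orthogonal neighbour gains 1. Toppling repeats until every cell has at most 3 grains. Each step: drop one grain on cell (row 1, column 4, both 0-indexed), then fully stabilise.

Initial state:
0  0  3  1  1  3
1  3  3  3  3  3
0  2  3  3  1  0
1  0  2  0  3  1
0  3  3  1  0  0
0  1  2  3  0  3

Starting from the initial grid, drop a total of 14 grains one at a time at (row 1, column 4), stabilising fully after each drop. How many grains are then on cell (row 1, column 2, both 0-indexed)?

2

k=0  0  0  3  1  1  3
1  3  3  3  3  3
0  2  3  3  1  0
1  0  2  0  3  1
0  3  3  1  0  0
0  1  2  3  0  3
k=1  0  2  0  3  3  0
2  1  3  2  2  1
1  0  2  1  3  1
1  1  3  1  3  1
0  3  3  1  0  0
0  1  2  3  0  3
k=2  0  2  0  3  3  0
2  1  3  2  3  1
1  0  2  1  3  1
1  1  3  1  3  1
0  3  3  1  0  0
0  1  2  3  0  3
k=3  0  2  2  1  1  1
2  2  0  1  3  2
1  0  3  3  1  2
1  1  3  2  0  2
0  3  3  1  1  0
0  1  2  3  0  3
k=4  0  2  2  1  2  1
2  2  0  2  0  3
1  0  3  3  2  2
1  1  3  2  0  2
0  3  3  1  1  0
0  1  2  3  0  3
k=5  0  2  2  1  2  1
2  2  0  2  1  3
1  0  3  3  2  2
1  1  3  2  0  2
0  3  3  1  1  0
0  1  2  3  0  3
k=6  0  2  2  1  2  1
2  2  0  2  2  3
1  0  3  3  2  2
1  1  3  2  0  2
0  3  3  1  1  0
0  1  2  3  0  3
k=7  0  2  2  1  2  1
2  2  0  2  3  3
1  0  3  3  2  2
1  1  3  2  0  2
0  3  3  1  1  0
0  1  2  3  0  3
k=8  0  2  2  1  3  2
2  2  0  3  1  0
1  0  3  3  3  3
1  1  3  2  0  2
0  3  3  1  1  0
0  1  2  3  0  3
k=9  0  2  2  1  3  2
2  2  0  3  2  0
1  0  3  3  3  3
1  1  3  2  0  2
0  3  3  1  1  0
0  1  2  3  0  3
k=10  0  2  2  1  3  2
2  2  0  3  3  0
1  0  3  3  3  3
1  1  3  2  0  2
0  3  3  1  1  0
0  1  2  3  0  3
k=11  0  2  2  3  0  3
2  2  2  1  3  2
1  1  1  3  2  0
1  3  2  0  2  3
1  0  1  3  1  0
0  2  3  3  0  3
k=12  0  2  2  3  1  3
2  2  2  2  0  3
1  1  1  3  3  0
1  3  2  0  2  3
1  0  1  3  1  0
0  2  3  3  0  3
k=13  0  2  2  3  1  3
2  2  2  2  1  3
1  1  1  3  3  0
1  3  2  0  2  3
1  0  1  3  1  0
0  2  3  3  0  3
k=14  0  2  2  3  1  3
2  2  2  2  2  3
1  1  1  3  3  0
1  3  2  0  2  3
1  0  1  3  1  0
0  2  3  3  0  3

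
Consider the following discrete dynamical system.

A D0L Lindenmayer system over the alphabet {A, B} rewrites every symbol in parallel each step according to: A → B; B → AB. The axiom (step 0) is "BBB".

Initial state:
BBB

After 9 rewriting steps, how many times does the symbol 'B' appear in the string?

165

gen 0: BBB
gen 1: ABABAB
gen 2: BABBABBAB
gen 3: ABBABABBABABBAB
gen 4: BABABBABBABABBABBABABBAB
gen 5: ABBABBABABBABABBABBABABBABABBABBABABBAB
gen 6: BABABBABABBABBABABBABBABABBABABBABBABABBABBABABBABABBABBABABBAB
gen 7: ABBABBABABBABBABABBABABBABBABABBABABBABBABABBABBABABBABABBABBABABBABABBABBABABBABBABABBABABBABBABABBAB
gen 8: BABABBABABBABBABABBABABBABBABABBABBABABBABABBABBABABBABBAB…BABBABABBABABBABBABABBABABBABBABABBABBABABBABABBABBABABBAB  (len 165)
gen 9: ABBABBABABBABBABABBABABBABBABABBABBABABBABABBABBABABBABABB…BABBABABBABABBABBABABBABABBABBABABBABBABABBABABBABBABABBAB  (len 267)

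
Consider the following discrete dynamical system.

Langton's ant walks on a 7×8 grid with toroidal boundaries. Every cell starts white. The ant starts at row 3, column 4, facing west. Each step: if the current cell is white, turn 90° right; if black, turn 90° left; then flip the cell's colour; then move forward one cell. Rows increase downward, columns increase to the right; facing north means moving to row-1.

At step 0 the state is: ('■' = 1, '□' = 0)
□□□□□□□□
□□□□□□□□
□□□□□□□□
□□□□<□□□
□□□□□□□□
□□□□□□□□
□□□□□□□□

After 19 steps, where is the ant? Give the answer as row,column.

[0] □□□□□□□□
□□□□□□□□
□□□□□□□□
□□□□<□□□
□□□□□□□□
□□□□□□□□
□□□□□□□□
[1] □□□□□□□□
□□□□□□□□
□□□□^□□□
□□□□■□□□
□□□□□□□□
□□□□□□□□
□□□□□□□□
[2] □□□□□□□□
□□□□□□□□
□□□□■>□□
□□□□■□□□
□□□□□□□□
□□□□□□□□
□□□□□□□□
[3] □□□□□□□□
□□□□□□□□
□□□□■■□□
□□□□■v□□
□□□□□□□□
□□□□□□□□
□□□□□□□□
[4] □□□□□□□□
□□□□□□□□
□□□□■■□□
□□□□<■□□
□□□□□□□□
□□□□□□□□
□□□□□□□□
[5] □□□□□□□□
□□□□□□□□
□□□□■■□□
□□□□□■□□
□□□□v□□□
□□□□□□□□
□□□□□□□□
[6] □□□□□□□□
□□□□□□□□
□□□□■■□□
□□□□□■□□
□□□<■□□□
□□□□□□□□
□□□□□□□□
[7] □□□□□□□□
□□□□□□□□
□□□□■■□□
□□□^□■□□
□□□■■□□□
□□□□□□□□
□□□□□□□□
[8] □□□□□□□□
□□□□□□□□
□□□□■■□□
□□□■>■□□
□□□■■□□□
□□□□□□□□
□□□□□□□□
[9] □□□□□□□□
□□□□□□□□
□□□□■■□□
□□□■■■□□
□□□■v□□□
□□□□□□□□
□□□□□□□□
[10] □□□□□□□□
□□□□□□□□
□□□□■■□□
□□□■■■□□
□□□■□>□□
□□□□□□□□
□□□□□□□□
[11] □□□□□□□□
□□□□□□□□
□□□□■■□□
□□□■■■□□
□□□■□■□□
□□□□□v□□
□□□□□□□□
[12] □□□□□□□□
□□□□□□□□
□□□□■■□□
□□□■■■□□
□□□■□■□□
□□□□<■□□
□□□□□□□□
[13] □□□□□□□□
□□□□□□□□
□□□□■■□□
□□□■■■□□
□□□■^■□□
□□□□■■□□
□□□□□□□□
[14] □□□□□□□□
□□□□□□□□
□□□□■■□□
□□□■■■□□
□□□■■>□□
□□□□■■□□
□□□□□□□□
[15] □□□□□□□□
□□□□□□□□
□□□□■■□□
□□□■■^□□
□□□■■□□□
□□□□■■□□
□□□□□□□□
[16] □□□□□□□□
□□□□□□□□
□□□□■■□□
□□□■<□□□
□□□■■□□□
□□□□■■□□
□□□□□□□□
[17] □□□□□□□□
□□□□□□□□
□□□□■■□□
□□□■□□□□
□□□■v□□□
□□□□■■□□
□□□□□□□□
[18] □□□□□□□□
□□□□□□□□
□□□□■■□□
□□□■□□□□
□□□■□>□□
□□□□■■□□
□□□□□□□□
[19] □□□□□□□□
□□□□□□□□
□□□□■■□□
□□□■□□□□
□□□■□■□□
□□□□■v□□
□□□□□□□□

5,5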